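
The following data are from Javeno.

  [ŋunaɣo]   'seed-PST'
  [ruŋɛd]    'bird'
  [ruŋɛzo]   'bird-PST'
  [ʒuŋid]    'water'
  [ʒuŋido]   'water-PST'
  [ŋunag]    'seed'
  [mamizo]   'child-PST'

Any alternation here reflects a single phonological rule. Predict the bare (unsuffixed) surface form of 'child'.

[mamid]

In [ruŋɛd] and [ruŋɛzo] the final segment of 'bird' alternates: [d] ~ [z].
Compare 'water', with invariant [d] in [ʒuŋid] and [ʒuŋido]: an analysis with underlying /d/ and a rule producing [z] before the PST suffix would wrongly predict alternation here too.
The alternation reflects word-final hardening: voiced fricatives become stops word-finally. /z/ is underlying.
From [mamizo] the stem 'child' is /mamiz/; word-finally this yields [mamid].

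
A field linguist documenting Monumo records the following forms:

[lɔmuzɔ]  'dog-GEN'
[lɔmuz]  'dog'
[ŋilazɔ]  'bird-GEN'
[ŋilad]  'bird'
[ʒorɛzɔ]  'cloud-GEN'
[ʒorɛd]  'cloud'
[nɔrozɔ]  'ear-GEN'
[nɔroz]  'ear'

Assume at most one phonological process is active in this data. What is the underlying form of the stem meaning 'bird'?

The root 'bird' surfaces as [ŋilazɔ] and [ŋilad], with a stem-final [z] ~ [d] alternation.
But 'ear' keeps [z] in both environments ([nɔrozɔ], [nɔroz]), so there is no rule changing /z/ to [d] in isolation.
The alternation reflects intervocalic spirantization: voiced stops become fricatives between vowels. /d/ is underlying.
Hence 'bird' is /ŋilad/ underlyingly.

/ŋilad/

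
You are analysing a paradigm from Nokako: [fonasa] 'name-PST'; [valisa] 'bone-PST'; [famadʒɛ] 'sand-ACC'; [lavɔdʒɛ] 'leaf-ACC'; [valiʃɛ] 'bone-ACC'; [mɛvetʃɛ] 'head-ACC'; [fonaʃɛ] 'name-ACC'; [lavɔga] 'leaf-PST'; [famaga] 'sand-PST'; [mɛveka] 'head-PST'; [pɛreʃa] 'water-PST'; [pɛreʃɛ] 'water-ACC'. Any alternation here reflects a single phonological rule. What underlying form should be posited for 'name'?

The root 'name' surfaces as [fonasa] and [fonaʃɛ], with a stem-final [s] ~ [ʃ] alternation.
The stem 'water' ([pɛreʃa], [pɛreʃɛ]) shows [ʃ] unchanged in both environments, so [ʃ] cannot be basic with [s] derived before the PST suffix.
The alternation reflects palatalization before a front vowel: /k/, /g/ and /s/ become palato-alveolar [tʃ], [dʒ] and [ʃ] before a front vowel. /s/ is underlying.

/fonas/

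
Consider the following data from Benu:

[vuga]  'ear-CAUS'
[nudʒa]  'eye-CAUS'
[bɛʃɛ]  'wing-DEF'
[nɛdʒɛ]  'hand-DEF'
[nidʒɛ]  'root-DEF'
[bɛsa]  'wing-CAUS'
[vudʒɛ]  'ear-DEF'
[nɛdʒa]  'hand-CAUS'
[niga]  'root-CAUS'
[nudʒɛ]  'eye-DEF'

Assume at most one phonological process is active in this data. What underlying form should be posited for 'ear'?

The root 'ear' surfaces as [vudʒɛ] and [vuga], with a stem-final [dʒ] ~ [g] alternation.
But 'eye' keeps [dʒ] in both environments ([nudʒɛ], [nudʒa]), so there is no rule changing /dʒ/ to [g] before the CAUS suffix.
The underlying segment must be /g/; /g/ and /s/ become palato-alveolar [dʒ] and [ʃ] before a front vowel, yielding [dʒ] there.
So 'ear' = /vug/.

/vug/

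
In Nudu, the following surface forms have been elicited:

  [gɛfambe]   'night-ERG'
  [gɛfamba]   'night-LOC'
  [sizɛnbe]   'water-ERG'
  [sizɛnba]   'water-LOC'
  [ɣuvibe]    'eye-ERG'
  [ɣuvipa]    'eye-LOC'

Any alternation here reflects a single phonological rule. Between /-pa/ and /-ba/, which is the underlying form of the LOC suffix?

/-pa/

The LOC suffix surfaces as [-ba] and [-pa], depending on the final segment of the stem.
The ERG suffix, which begins with [b], is invariant after every stem; so [b] is not altered by any rule here.
The LOC suffix is therefore /-pa/ underlyingly, with post-nasal voicing: voiceless stops become voiced after a nasal.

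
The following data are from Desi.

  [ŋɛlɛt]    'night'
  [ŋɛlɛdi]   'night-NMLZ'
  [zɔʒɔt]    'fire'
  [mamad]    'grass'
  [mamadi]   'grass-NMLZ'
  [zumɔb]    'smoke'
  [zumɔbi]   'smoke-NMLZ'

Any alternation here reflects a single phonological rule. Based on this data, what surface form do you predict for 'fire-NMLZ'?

The stem for 'night' ends in [t] in [ŋɛlɛt] but [d] in [ŋɛlɛdi].
If /d/ were underlying and a rule turned it into [t] in isolation, 'grass' would also alternate; but it has [d] in both [mamad] and [mamadi].
The underlying segment must be /t/; voiceless stops become voiced between vowels, yielding [d] there.
The one attested form of 'fire', [zɔʒɔt], shows underlying /zɔʒɔt/. Applying the same rule between vowels gives [zɔʒɔdi].

[zɔʒɔdi]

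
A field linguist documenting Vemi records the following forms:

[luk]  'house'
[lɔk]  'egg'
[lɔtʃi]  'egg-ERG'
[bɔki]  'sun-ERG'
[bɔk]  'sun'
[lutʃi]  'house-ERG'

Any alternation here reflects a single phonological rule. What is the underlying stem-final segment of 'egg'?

In [lɔtʃi] and [lɔk] the final segment of 'egg' alternates: [tʃ] ~ [k].
If /k/ were underlying and a rule turned it into [tʃ] before the ERG suffix, 'sun' would also alternate; but it has [k] in both [bɔki] and [bɔk].
The alternation reflects depalatalization: palato-alveolar /tʃ/ becomes [k] when no front vowel follows. /tʃ/ is underlying.

/tʃ/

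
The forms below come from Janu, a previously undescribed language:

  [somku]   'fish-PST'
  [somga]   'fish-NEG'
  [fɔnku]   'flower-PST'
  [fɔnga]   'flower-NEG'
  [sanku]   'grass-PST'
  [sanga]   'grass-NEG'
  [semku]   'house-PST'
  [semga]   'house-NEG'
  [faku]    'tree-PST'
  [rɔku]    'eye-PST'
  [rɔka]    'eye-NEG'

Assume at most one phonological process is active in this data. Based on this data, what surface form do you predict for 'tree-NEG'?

The NEG suffix surfaces as [-ga] and [-ka], depending on the final segment of the stem.
The PST suffix, which begins with [k], is invariant after every stem; so [k] is not altered by any rule here.
The NEG suffix is therefore /-ga/ underlyingly, with post-vocalic devoicing: voiced stops become voiceless after a vowel.
After 'tree', which ends in a vowel, the suffix surfaces as [-ka], giving [faka].

[faka]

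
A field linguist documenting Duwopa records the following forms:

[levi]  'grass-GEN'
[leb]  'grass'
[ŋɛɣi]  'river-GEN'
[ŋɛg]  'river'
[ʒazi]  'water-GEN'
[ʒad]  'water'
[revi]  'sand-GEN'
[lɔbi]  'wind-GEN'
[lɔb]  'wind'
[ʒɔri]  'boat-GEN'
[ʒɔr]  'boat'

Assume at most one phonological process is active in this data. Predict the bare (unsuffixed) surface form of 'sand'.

The stem for 'grass' ends in [v] in [levi] but [b] in [leb].
The stem 'wind' ([lɔbi], [lɔb]) shows [b] unchanged in both environments, so [b] cannot be basic with [v] derived before the GEN suffix.
So /v/ is underlying, and a rule of word-final hardening — voiced fricatives become stops word-finally — gives [b].
From [revi] the stem 'sand' is /rev/; word-finally this yields [reb].

[reb]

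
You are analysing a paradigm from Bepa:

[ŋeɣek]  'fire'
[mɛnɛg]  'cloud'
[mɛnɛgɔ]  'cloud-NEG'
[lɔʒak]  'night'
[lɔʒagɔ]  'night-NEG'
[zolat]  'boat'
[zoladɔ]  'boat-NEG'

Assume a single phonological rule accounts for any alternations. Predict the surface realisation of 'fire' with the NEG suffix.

The root 'night' surfaces as [lɔʒak] and [lɔʒagɔ], with a stem-final [k] ~ [g] alternation.
Compare 'cloud', with invariant [g] in [mɛnɛg] and [mɛnɛgɔ]: an analysis with underlying /g/ and a rule producing [k] in isolation would wrongly predict alternation here too.
The alternation reflects intervocalic voicing: voiceless stops become voiced between vowels. /k/ is underlying.
From [ŋeɣek] the stem 'fire' is /ŋeɣek/; between vowels this yields [ŋeɣegɔ].

[ŋeɣegɔ]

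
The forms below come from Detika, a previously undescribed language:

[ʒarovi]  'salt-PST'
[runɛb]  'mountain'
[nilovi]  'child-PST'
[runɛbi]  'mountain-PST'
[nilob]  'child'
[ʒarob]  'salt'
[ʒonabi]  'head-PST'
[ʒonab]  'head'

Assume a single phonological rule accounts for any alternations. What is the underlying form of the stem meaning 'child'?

'child' shows [b] ~ [v] at the end of the stem ([nilob] vs [nilovi]).
The stem 'head' ([ʒonab], [ʒonabi]) shows [b] unchanged in both environments, so [b] cannot be basic with [v] derived before the PST suffix.
The alternation reflects word-final hardening: voiced fricatives become stops word-finally. /v/ is underlying.
Hence 'child' is /nilov/ underlyingly.

/nilov/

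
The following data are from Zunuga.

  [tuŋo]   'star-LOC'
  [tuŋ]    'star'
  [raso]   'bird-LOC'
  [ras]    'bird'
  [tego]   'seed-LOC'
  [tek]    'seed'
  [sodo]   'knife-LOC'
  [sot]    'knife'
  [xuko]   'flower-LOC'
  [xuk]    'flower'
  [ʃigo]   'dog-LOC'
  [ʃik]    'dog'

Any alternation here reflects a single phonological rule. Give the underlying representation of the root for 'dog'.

The stem for 'dog' ends in [g] in [ʃigo] but [k] in [ʃik].
But 'flower' keeps [k] in both environments ([xuko], [xuk]), so there is no rule changing /k/ to [g] before the LOC suffix.
So /g/ is underlying, and a rule of word-final obstruent devoicing — voiced obstruents become voiceless word-finally — gives [k].
The underlying form of 'dog' is therefore /ʃig/.

/ʃig/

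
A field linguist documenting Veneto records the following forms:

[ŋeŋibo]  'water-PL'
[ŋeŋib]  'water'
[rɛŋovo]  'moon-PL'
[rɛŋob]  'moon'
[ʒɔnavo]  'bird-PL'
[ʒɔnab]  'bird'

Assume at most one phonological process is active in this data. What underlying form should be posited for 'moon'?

/rɛŋov/

'moon' shows [v] ~ [b] at the end of the stem ([rɛŋovo] vs [rɛŋob]).
If /b/ were underlying and a rule turned it into [v] before the PL suffix, 'water' would also alternate; but it has [b] in both [ŋeŋibo] and [ŋeŋib].
The alternation reflects word-final hardening: voiced fricatives become stops word-finally. /v/ is underlying.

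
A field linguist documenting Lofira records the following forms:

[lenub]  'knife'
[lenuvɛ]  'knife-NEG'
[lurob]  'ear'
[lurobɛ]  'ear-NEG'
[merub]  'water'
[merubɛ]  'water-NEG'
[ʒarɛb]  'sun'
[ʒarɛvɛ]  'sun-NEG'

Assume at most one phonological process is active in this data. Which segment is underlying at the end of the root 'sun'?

The root 'sun' surfaces as [ʒarɛb] and [ʒarɛvɛ], with a stem-final [b] ~ [v] alternation.
But 'water' keeps [b] in both environments ([merub], [merubɛ]), so there is no rule changing /b/ to [v] before the NEG suffix.
The underlying segment must be /v/; voiced fricatives become stops word-finally, yielding [b] there.

/v/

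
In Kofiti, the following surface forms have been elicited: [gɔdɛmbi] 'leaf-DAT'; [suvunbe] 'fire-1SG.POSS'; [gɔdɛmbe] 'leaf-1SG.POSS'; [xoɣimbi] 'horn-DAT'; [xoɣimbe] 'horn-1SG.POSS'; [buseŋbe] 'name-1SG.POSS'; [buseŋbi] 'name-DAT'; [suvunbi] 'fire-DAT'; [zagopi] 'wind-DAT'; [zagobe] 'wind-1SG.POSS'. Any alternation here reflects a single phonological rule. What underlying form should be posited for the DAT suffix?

/-pi/

The DAT morpheme has two allomorphs, [-bi] and [-pi].
By contrast the 1SG.POSS suffix keeps its initial [b] throughout — that segment must be underlying.
The DAT suffix is therefore /-pi/ underlyingly, with post-nasal voicing: voiceless stops become voiced after a nasal.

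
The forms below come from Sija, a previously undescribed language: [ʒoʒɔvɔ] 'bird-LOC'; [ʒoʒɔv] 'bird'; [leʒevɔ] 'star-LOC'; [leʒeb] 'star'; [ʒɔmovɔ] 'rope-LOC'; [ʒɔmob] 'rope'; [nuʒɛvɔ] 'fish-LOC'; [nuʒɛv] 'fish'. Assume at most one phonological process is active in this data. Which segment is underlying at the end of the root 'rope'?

/b/

The stem for 'rope' ends in [v] in [ʒɔmovɔ] but [b] in [ʒɔmob].
If /v/ were underlying and a rule turned it into [b] in isolation, 'bird' would also alternate; but it has [v] in both [ʒoʒɔvɔ] and [ʒoʒɔv].
The underlying segment must be /b/; voiced stops become fricatives between vowels, yielding [v] there.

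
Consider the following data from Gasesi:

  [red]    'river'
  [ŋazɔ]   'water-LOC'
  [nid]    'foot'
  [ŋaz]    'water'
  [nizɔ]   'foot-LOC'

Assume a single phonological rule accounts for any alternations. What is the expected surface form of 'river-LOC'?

The root 'foot' surfaces as [nid] and [nizɔ], with a stem-final [d] ~ [z] alternation.
But 'water' keeps [z] in both environments ([ŋaz], [ŋazɔ]), so there is no rule changing /z/ to [d] in isolation.
The alternation reflects intervocalic spirantization: voiced stops become fricatives between vowels. /d/ is underlying.
From [red] the stem 'river' is /red/; between vowels this yields [rezɔ].

[rezɔ]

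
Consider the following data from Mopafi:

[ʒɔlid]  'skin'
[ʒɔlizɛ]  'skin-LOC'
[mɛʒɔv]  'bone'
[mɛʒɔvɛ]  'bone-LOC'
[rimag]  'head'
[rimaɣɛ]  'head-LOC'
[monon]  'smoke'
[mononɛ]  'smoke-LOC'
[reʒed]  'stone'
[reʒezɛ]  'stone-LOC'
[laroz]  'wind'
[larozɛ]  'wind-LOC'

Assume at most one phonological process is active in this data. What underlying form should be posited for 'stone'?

/reʒed/

In [reʒed] and [reʒezɛ] the final segment of 'stone' alternates: [d] ~ [z].
If /z/ were underlying and a rule turned it into [d] in isolation, 'wind' would also alternate; but it has [z] in both [laroz] and [larozɛ].
So /d/ is underlying, and a rule of intervocalic spirantization — voiced stops become fricatives between vowels — gives [z].
Hence 'stone' is /reʒed/ underlyingly.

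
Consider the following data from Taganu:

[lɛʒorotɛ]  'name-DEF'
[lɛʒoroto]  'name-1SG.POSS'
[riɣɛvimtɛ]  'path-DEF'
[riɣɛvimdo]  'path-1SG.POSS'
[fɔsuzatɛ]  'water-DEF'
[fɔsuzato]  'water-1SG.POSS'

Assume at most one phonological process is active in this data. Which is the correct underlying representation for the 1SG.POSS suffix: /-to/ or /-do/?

The 1SG.POSS morpheme has two allomorphs, [-do] and [-to].
The DEF suffix, which begins with [t], is invariant after every stem; so [t] is not altered by any rule here.
So the underlying form is /-do/, and voiced stops become voiceless after a vowel.

/-do/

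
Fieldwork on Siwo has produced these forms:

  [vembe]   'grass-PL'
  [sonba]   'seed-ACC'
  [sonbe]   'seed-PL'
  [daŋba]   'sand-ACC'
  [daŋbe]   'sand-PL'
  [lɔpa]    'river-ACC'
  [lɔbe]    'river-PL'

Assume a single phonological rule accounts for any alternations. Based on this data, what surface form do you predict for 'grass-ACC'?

The ACC morpheme has two allomorphs, [-ba] and [-pa].
The PL suffix, which begins with [b], is invariant after every stem; so [b] is not altered by any rule here.
The ACC suffix is therefore /-pa/ underlyingly, with post-nasal voicing: voiceless stops become voiced after a nasal.
After 'grass', which ends in a nasal, the suffix surfaces as [-ba], giving [vemba].

[vemba]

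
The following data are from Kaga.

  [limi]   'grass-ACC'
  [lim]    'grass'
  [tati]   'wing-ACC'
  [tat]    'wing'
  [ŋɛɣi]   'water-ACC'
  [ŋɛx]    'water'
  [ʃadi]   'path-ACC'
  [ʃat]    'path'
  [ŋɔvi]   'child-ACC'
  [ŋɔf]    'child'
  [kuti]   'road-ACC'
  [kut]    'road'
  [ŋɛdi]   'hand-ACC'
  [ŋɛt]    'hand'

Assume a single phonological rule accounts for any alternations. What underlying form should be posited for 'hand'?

The root 'hand' surfaces as [ŋɛdi] and [ŋɛt], with a stem-final [d] ~ [t] alternation.
If /t/ were underlying and a rule turned it into [d] before the ACC suffix, 'road' would also alternate; but it has [t] in both [kuti] and [kut].
So /d/ is underlying, and a rule of word-final obstruent devoicing — voiced obstruents become voiceless word-finally — gives [t].
Hence 'hand' is /ŋɛd/ underlyingly.

/ŋɛd/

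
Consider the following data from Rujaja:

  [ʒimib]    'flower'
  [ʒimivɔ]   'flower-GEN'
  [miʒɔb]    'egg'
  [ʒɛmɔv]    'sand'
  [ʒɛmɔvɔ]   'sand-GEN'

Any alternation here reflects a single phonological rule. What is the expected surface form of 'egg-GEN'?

[miʒɔvɔ]

The stem for 'flower' ends in [b] in [ʒimib] but [v] in [ʒimivɔ].
If /v/ were underlying and a rule turned it into [b] in isolation, 'sand' would also alternate; but it has [v] in both [ʒɛmɔv] and [ʒɛmɔvɔ].
So /b/ is underlying, and a rule of intervocalic spirantization — voiced stops become fricatives between vowels — gives [v].
The one attested form of 'egg', [miʒɔb], shows underlying /miʒɔb/. Applying the same rule between vowels gives [miʒɔvɔ].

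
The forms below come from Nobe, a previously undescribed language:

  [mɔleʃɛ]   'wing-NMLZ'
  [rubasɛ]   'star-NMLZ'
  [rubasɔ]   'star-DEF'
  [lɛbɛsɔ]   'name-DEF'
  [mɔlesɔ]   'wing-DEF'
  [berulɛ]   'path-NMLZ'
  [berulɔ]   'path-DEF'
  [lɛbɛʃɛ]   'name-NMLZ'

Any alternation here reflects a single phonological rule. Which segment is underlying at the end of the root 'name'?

/ʃ/

The root 'name' surfaces as [lɛbɛʃɛ] and [lɛbɛsɔ], with a stem-final [ʃ] ~ [s] alternation.
The stem 'star' ([rubasɛ], [rubasɔ]) shows [s] unchanged in both environments, so [s] cannot be basic with [ʃ] derived before the NMLZ suffix.
The alternation reflects depalatalization: palato-alveolar /ʃ/ becomes [s] when no front vowel follows. /ʃ/ is underlying.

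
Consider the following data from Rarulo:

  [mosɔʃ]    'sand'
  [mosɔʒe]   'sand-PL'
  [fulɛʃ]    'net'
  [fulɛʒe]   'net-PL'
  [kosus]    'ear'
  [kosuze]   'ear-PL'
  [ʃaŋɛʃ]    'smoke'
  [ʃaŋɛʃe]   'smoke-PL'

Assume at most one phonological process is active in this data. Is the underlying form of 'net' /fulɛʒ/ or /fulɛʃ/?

/fulɛʒ/

The stem for 'net' ends in [ʃ] in [fulɛʃ] but [ʒ] in [fulɛʒe].
If /ʃ/ were underlying and a rule turned it into [ʒ] before the PL suffix, 'smoke' would also alternate; but it has [ʃ] in both [ʃaŋɛʃ] and [ʃaŋɛʃe].
So /ʒ/ is underlying, and a rule of word-final obstruent devoicing — voiced obstruents become voiceless word-finally — gives [ʃ].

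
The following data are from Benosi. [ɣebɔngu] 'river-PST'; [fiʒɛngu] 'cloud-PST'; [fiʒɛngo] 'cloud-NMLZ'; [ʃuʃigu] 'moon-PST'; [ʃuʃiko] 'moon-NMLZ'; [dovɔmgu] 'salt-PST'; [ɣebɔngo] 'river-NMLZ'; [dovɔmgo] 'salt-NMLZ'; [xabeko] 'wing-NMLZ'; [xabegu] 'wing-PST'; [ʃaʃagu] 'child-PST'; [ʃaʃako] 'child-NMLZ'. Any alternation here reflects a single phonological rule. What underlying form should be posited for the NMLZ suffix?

The NMLZ suffix surfaces as [-go] and [-ko], depending on the final segment of the stem.
By contrast the PST suffix keeps its initial [g] throughout — that segment must be underlying.
The NMLZ suffix is therefore /-ko/ underlyingly, with post-nasal voicing: voiceless stops become voiced after a nasal.

/-ko/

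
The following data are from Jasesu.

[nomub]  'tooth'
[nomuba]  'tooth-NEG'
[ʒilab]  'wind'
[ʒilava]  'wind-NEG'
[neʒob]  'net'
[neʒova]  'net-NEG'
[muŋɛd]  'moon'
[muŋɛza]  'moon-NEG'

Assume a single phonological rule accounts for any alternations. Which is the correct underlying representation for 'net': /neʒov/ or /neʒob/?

/neʒov/

In [neʒob] and [neʒova] the final segment of 'net' alternates: [b] ~ [v].
But 'tooth' keeps [b] in both environments ([nomub], [nomuba]), so there is no rule changing /b/ to [v] before the NEG suffix.
So /v/ is underlying, and a rule of word-final hardening — voiced fricatives become stops word-finally — gives [b].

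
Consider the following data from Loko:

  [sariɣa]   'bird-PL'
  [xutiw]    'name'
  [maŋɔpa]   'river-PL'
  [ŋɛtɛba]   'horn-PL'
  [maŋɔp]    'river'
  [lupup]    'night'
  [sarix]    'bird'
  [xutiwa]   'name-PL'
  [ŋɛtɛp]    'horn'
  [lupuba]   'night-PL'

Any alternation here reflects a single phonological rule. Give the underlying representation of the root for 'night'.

The stem for 'night' ends in [b] in [lupuba] but [p] in [lupup].
The stem 'river' ([maŋɔpa], [maŋɔp]) shows [p] unchanged in both environments, so [p] cannot be basic with [b] derived before the PL suffix.
The alternation reflects word-final obstruent devoicing: voiced obstruents become voiceless word-finally. /b/ is underlying.

/lupub/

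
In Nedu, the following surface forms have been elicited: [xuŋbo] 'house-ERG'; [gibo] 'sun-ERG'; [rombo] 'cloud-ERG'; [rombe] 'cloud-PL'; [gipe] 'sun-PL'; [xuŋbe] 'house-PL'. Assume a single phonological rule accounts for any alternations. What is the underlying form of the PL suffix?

/-pe/

The PL morpheme has two allomorphs, [-be] and [-pe].
By contrast the ERG suffix keeps its initial [b] throughout — that segment must be underlying.
The PL suffix is therefore /-pe/ underlyingly, with post-nasal voicing: voiceless stops become voiced after a nasal.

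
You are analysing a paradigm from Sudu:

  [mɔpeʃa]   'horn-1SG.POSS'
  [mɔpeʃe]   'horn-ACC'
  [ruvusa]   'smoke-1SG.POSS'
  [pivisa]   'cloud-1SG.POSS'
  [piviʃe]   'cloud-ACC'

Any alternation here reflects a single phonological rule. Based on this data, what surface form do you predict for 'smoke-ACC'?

The stem for 'cloud' ends in [s] in [pivisa] but [ʃ] in [piviʃe].
But 'horn' keeps [ʃ] in both environments ([mɔpeʃa], [mɔpeʃe]), so there is no rule changing /ʃ/ to [s] before the 1SG.POSS suffix.
The alternation reflects palatalization before a front vowel: /s/ becomes palato-alveolar [ʃ] before a front vowel. /s/ is underlying.
From [ruvusa] the stem 'smoke' is /ruvus/; before a front vowel this yields [ruvuʃe].

[ruvuʃe]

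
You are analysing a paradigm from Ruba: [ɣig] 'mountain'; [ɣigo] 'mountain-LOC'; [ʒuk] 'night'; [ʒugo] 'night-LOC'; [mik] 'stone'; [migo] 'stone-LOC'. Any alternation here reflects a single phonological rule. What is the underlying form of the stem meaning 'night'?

The root 'night' surfaces as [ʒuk] and [ʒugo], with a stem-final [k] ~ [g] alternation.
But 'mountain' keeps [g] in both environments ([ɣig], [ɣigo]), so there is no rule changing /g/ to [k] in isolation.
The underlying segment must be /k/; voiceless stops become voiced between vowels, yielding [g] there.
The underlying form of 'night' is therefore /ʒuk/.

/ʒuk/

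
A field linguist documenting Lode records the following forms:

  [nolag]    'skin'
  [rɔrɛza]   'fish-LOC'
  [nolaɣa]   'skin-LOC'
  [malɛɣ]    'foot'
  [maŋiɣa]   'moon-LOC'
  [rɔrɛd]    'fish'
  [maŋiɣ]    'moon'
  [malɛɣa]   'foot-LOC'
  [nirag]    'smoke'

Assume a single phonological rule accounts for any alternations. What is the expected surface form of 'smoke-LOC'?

'skin' shows [ɣ] ~ [g] at the end of the stem ([nolaɣa] vs [nolag]).
The stem 'foot' ([malɛɣa], [malɛɣ]) shows [ɣ] unchanged in both environments, so [ɣ] cannot be basic with [g] derived in isolation.
So /g/ is underlying, and a rule of intervocalic spirantization — voiced stops become fricatives between vowels — gives [ɣ].
From [nirag] the stem 'smoke' is /nirag/; between vowels this yields [niraɣa].

[niraɣa]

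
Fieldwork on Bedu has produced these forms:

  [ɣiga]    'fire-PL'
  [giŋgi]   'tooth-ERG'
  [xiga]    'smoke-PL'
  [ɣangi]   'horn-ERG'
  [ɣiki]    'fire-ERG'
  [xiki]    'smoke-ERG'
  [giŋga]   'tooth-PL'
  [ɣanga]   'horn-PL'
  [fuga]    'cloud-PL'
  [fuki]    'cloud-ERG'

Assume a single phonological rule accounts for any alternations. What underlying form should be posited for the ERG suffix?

The ERG morpheme has two allomorphs, [-gi] and [-ki].
By contrast the PL suffix keeps its initial [g] throughout — that segment must be underlying.
So the underlying form is /-ki/, and voiceless stops become voiced after a nasal.

/-ki/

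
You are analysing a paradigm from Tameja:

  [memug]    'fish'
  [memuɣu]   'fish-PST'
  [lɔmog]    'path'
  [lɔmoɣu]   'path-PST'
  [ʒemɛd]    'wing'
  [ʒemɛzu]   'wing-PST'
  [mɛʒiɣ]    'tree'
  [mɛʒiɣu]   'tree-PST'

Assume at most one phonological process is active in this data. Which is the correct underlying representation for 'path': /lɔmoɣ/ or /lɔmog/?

/lɔmog/

The stem for 'path' ends in [g] in [lɔmog] but [ɣ] in [lɔmoɣu].
Compare 'tree', with invariant [ɣ] in [mɛʒiɣ] and [mɛʒiɣu]: an analysis with underlying /ɣ/ and a rule producing [g] in isolation would wrongly predict alternation here too.
The alternation reflects intervocalic spirantization: voiced stops become fricatives between vowels. /g/ is underlying.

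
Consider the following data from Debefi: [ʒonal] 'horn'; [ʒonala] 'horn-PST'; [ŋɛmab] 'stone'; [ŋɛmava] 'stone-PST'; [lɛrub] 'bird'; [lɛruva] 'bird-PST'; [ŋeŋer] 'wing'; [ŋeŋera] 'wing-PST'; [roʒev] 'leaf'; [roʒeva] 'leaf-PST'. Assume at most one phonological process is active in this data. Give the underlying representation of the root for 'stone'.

/ŋɛmab/

In [ŋɛmab] and [ŋɛmava] the final segment of 'stone' alternates: [b] ~ [v].
If /v/ were underlying and a rule turned it into [b] in isolation, 'leaf' would also alternate; but it has [v] in both [roʒev] and [roʒeva].
The underlying segment must be /b/; voiced stops become fricatives between vowels, yielding [v] there.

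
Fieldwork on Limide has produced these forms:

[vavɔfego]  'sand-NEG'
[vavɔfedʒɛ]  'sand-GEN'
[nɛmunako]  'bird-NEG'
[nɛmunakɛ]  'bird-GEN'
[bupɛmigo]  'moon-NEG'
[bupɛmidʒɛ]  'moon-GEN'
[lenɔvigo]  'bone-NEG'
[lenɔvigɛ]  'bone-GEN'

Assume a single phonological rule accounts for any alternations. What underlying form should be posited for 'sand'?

In [vavɔfego] and [vavɔfedʒɛ] the final segment of 'sand' alternates: [g] ~ [dʒ].
Compare 'bone', with invariant [g] in [lenɔvigo] and [lenɔvigɛ]: an analysis with underlying /g/ and a rule producing [dʒ] before the GEN suffix would wrongly predict alternation here too.
The alternation reflects depalatalization: palato-alveolar /dʒ/ becomes [g] when no front vowel follows. /dʒ/ is underlying.

/vavɔfedʒ/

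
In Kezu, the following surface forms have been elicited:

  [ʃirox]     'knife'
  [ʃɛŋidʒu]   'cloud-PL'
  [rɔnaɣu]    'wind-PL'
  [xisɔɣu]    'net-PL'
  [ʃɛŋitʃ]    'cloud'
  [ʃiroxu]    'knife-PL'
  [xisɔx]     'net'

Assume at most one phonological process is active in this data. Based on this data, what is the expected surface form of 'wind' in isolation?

[rɔnax]

'net' shows [ɣ] ~ [x] at the end of the stem ([xisɔɣu] vs [xisɔx]).
But 'knife' keeps [x] in both environments ([ʃiroxu], [ʃirox]), so there is no rule changing /x/ to [ɣ] before the PL suffix.
The alternation reflects word-final obstruent devoicing: voiced obstruents become voiceless word-finally. /ɣ/ is underlying.
From [rɔnaɣu] the stem 'wind' is /rɔnaɣ/; word-finally this yields [rɔnax].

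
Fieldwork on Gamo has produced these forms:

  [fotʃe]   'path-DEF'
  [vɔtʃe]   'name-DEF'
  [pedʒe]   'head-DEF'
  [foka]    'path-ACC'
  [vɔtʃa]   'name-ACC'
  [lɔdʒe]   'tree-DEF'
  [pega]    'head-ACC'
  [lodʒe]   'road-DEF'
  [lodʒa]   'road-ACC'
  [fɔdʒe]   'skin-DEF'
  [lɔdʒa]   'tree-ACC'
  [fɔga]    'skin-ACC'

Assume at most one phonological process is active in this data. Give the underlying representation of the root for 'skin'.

The root 'skin' surfaces as [fɔdʒe] and [fɔga], with a stem-final [dʒ] ~ [g] alternation.
But 'tree' keeps [dʒ] in both environments ([lɔdʒe], [lɔdʒa]), so there is no rule changing /dʒ/ to [g] before the ACC suffix.
So /g/ is underlying, and a rule of palatalization before a front vowel — /k/ and /g/ become palato-alveolar [tʃ] and [dʒ] before a front vowel — gives [dʒ].

/fɔg/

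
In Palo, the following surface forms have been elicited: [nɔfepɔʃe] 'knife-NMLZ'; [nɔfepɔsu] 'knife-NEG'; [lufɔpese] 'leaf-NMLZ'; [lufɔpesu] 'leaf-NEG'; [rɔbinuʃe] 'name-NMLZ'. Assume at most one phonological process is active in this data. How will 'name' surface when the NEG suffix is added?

The root 'knife' surfaces as [nɔfepɔʃe] and [nɔfepɔsu], with a stem-final [ʃ] ~ [s] alternation.
Compare 'leaf', with invariant [s] in [lufɔpese] and [lufɔpesu]: an analysis with underlying /s/ and a rule producing [ʃ] before the NMLZ suffix would wrongly predict alternation here too.
The underlying segment must be /ʃ/; palato-alveolar /ʃ/ becomes [s] when no front vowel follows, yielding [s] there.
From [rɔbinuʃe] the stem 'name' is /rɔbinuʃ/; when no front vowel follows this yields [rɔbinusu].

[rɔbinusu]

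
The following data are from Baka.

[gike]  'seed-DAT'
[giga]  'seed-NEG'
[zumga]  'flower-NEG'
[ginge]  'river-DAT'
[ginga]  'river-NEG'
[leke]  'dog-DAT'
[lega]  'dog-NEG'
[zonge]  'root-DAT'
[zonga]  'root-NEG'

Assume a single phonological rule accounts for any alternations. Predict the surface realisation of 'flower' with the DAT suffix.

The DAT morpheme has two allomorphs, [-ge] and [-ke].
The NEG suffix, which begins with [g], is invariant after every stem; so [g] is not altered by any rule here.
The DAT suffix is therefore /-ke/ underlyingly, with post-nasal voicing: voiceless stops become voiced after a nasal.
After 'flower', which ends in a nasal, the suffix surfaces as [-ge], giving [zumge].

[zumge]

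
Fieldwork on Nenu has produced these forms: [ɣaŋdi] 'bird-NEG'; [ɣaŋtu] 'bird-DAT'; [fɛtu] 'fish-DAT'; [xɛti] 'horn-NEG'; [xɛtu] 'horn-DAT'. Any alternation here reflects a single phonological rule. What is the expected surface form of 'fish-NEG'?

[fɛti]

The NEG morpheme has two allomorphs, [-di] and [-ti].
The DAT suffix, which begins with [t], is invariant after every stem; so [t] is not altered by any rule here.
So the underlying form is /-di/, and voiced stops become voiceless after a vowel.
After 'fish', which ends in a vowel, the suffix surfaces as [-ti], giving [fɛti].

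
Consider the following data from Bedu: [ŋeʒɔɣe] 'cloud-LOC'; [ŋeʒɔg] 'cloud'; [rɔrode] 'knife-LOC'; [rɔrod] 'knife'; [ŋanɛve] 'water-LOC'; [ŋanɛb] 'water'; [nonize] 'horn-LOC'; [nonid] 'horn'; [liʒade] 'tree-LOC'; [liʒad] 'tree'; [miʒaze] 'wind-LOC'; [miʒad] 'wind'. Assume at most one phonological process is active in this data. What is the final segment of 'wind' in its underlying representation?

The root 'wind' surfaces as [miʒaze] and [miʒad], with a stem-final [z] ~ [d] alternation.
But 'knife' keeps [d] in both environments ([rɔrode], [rɔrod]), so there is no rule changing /d/ to [z] before the LOC suffix.
The underlying segment must be /z/; voiced fricatives become stops word-finally, yielding [d] there.

/z/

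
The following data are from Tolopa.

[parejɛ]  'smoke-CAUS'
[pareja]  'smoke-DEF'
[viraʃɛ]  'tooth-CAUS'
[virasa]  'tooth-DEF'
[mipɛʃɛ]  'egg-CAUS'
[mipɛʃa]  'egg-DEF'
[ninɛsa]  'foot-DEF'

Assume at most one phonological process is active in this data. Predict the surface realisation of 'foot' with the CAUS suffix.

[ninɛʃɛ]

In [viraʃɛ] and [virasa] the final segment of 'tooth' alternates: [ʃ] ~ [s].
Compare 'egg', with invariant [ʃ] in [mipɛʃɛ] and [mipɛʃa]: an analysis with underlying /ʃ/ and a rule producing [s] before the DEF suffix would wrongly predict alternation here too.
So /s/ is underlying, and a rule of palatalization before a front vowel — /s/ becomes palato-alveolar [ʃ] before a front vowel — gives [ʃ].
From [ninɛsa] the stem 'foot' is /ninɛs/; before a front vowel this yields [ninɛʃɛ].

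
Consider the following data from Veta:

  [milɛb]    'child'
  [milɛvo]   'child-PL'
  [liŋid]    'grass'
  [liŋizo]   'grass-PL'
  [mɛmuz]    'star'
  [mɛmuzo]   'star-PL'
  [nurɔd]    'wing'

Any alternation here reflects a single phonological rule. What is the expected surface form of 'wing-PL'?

[nurɔzo]

The stem for 'grass' ends in [d] in [liŋid] but [z] in [liŋizo].
The stem 'star' ([mɛmuz], [mɛmuzo]) shows [z] unchanged in both environments, so [z] cannot be basic with [d] derived in isolation.
The alternation reflects intervocalic spirantization: voiced stops become fricatives between vowels. /d/ is underlying.
The one attested form of 'wing', [nurɔd], shows underlying /nurɔd/. Applying the same rule between vowels gives [nurɔzo].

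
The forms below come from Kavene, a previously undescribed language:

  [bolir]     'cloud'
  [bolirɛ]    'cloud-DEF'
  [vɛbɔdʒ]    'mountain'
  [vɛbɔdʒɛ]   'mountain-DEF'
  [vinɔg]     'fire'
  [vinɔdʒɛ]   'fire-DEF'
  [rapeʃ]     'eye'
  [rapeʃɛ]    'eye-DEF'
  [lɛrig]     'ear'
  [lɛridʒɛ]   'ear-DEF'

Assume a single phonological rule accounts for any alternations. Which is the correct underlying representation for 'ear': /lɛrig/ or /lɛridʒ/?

The stem for 'ear' ends in [g] in [lɛrig] but [dʒ] in [lɛridʒɛ].
But 'mountain' keeps [dʒ] in both environments ([vɛbɔdʒ], [vɛbɔdʒɛ]), so there is no rule changing /dʒ/ to [g] in isolation.
The underlying segment must be /g/; /g/ becomes palato-alveolar [dʒ] before a front vowel, yielding [dʒ] there.

/lɛrig/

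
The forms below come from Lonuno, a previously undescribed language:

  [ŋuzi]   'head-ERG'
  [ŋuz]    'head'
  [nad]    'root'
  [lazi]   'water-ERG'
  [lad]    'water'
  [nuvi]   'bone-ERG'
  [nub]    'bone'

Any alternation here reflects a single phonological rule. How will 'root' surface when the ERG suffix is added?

The stem for 'water' ends in [z] in [lazi] but [d] in [lad].
If /z/ were underlying and a rule turned it into [d] in isolation, 'head' would also alternate; but it has [z] in both [ŋuzi] and [ŋuz].
So /d/ is underlying, and a rule of intervocalic spirantization — voiced stops become fricatives between vowels — gives [z].
From [nad] the stem 'root' is /nad/; between vowels this yields [nazi].

[nazi]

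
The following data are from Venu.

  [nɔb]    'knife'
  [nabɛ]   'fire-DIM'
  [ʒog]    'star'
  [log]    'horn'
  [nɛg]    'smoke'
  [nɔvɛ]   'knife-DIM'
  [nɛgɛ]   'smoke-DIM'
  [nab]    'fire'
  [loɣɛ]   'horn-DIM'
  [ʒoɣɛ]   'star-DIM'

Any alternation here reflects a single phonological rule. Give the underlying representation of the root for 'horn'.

In [log] and [loɣɛ] the final segment of 'horn' alternates: [g] ~ [ɣ].
The stem 'smoke' ([nɛg], [nɛgɛ]) shows [g] unchanged in both environments, so [g] cannot be basic with [ɣ] derived before the DIM suffix.
The underlying segment must be /ɣ/; voiced fricatives become stops word-finally, yielding [g] there.

/loɣ/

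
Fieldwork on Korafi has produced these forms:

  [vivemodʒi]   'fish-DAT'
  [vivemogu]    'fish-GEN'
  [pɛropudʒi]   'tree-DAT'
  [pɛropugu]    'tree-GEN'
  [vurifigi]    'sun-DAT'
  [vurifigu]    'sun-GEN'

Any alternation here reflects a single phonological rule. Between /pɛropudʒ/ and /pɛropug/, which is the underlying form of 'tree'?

'tree' shows [dʒ] ~ [g] at the end of the stem ([pɛropudʒi] vs [pɛropugu]).
The stem 'sun' ([vurifigi], [vurifigu]) shows [g] unchanged in both environments, so [g] cannot be basic with [dʒ] derived before the DAT suffix.
The alternation reflects depalatalization: palato-alveolar /dʒ/ becomes [g] when no front vowel follows. /dʒ/ is underlying.

/pɛropudʒ/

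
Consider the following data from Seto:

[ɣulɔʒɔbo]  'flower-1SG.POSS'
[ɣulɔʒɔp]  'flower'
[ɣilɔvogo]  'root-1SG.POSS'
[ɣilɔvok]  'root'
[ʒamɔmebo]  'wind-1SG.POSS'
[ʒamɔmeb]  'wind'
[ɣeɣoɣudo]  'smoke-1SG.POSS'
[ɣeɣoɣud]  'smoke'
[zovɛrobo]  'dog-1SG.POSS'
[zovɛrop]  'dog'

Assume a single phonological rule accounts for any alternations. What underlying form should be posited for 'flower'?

/ɣulɔʒɔp/

The root 'flower' surfaces as [ɣulɔʒɔbo] and [ɣulɔʒɔp], with a stem-final [b] ~ [p] alternation.
But 'wind' keeps [b] in both environments ([ʒamɔmebo], [ʒamɔmeb]), so there is no rule changing /b/ to [p] in isolation.
Therefore /p/ is basic and [b] is derived by intervocalic voicing (voiceless stops become voiced between vowels).
So 'flower' = /ɣulɔʒɔp/.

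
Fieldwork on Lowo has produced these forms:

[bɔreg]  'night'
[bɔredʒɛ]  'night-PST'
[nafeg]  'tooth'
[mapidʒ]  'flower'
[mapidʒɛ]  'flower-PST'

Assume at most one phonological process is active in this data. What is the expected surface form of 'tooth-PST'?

[nafedʒɛ]

The stem for 'night' ends in [g] in [bɔreg] but [dʒ] in [bɔredʒɛ].
The stem 'flower' ([mapidʒ], [mapidʒɛ]) shows [dʒ] unchanged in both environments, so [dʒ] cannot be basic with [g] derived in isolation.
Therefore /g/ is basic and [dʒ] is derived by palatalization before a front vowel (/g/ becomes palato-alveolar [dʒ] before a front vowel).
The one attested form of 'tooth', [nafeg], shows underlying /nafeg/. Applying the same rule before a front vowel gives [nafedʒɛ].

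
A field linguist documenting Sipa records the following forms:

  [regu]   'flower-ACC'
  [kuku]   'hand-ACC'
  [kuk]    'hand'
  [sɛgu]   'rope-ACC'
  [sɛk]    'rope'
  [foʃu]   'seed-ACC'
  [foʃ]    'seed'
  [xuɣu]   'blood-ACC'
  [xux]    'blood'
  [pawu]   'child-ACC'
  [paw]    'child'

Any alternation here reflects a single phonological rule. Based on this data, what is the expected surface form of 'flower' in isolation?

The root 'rope' surfaces as [sɛgu] and [sɛk], with a stem-final [g] ~ [k] alternation.
But 'hand' keeps [k] in both environments ([kuku], [kuk]), so there is no rule changing /k/ to [g] before the ACC suffix.
So /g/ is underlying, and a rule of word-final obstruent devoicing — voiced obstruents become voiceless word-finally — gives [k].
The one attested form of 'flower', [regu], shows underlying /reg/. Applying the same rule word-finally gives [rek].

[rek]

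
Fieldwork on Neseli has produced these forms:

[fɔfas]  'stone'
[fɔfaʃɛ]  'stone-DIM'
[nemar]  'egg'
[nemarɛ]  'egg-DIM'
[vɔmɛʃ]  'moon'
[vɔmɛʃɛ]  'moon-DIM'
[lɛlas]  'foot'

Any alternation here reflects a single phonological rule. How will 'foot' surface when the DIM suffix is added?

[lɛlaʃɛ]

The stem for 'stone' ends in [s] in [fɔfas] but [ʃ] in [fɔfaʃɛ].
But 'moon' keeps [ʃ] in both environments ([vɔmɛʃ], [vɔmɛʃɛ]), so there is no rule changing /ʃ/ to [s] in isolation.
The alternation reflects palatalization before a front vowel: /s/ becomes palato-alveolar [ʃ] before a front vowel. /s/ is underlying.
From [lɛlas] the stem 'foot' is /lɛlas/; before a front vowel this yields [lɛlaʃɛ].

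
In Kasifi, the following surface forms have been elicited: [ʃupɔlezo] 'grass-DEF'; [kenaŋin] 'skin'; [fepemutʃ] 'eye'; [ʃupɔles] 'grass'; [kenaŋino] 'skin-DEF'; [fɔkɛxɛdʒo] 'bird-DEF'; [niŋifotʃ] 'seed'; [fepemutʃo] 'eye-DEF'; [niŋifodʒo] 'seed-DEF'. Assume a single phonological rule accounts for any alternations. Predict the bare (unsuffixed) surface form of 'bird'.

In [niŋifodʒo] and [niŋifotʃ] the final segment of 'seed' alternates: [dʒ] ~ [tʃ].
The stem 'eye' ([fepemutʃo], [fepemutʃ]) shows [tʃ] unchanged in both environments, so [tʃ] cannot be basic with [dʒ] derived before the DEF suffix.
The underlying segment must be /dʒ/; voiced obstruents become voiceless word-finally, yielding [tʃ] there.
From [fɔkɛxɛdʒo] the stem 'bird' is /fɔkɛxɛdʒ/; word-finally this yields [fɔkɛxɛtʃ].

[fɔkɛxɛtʃ]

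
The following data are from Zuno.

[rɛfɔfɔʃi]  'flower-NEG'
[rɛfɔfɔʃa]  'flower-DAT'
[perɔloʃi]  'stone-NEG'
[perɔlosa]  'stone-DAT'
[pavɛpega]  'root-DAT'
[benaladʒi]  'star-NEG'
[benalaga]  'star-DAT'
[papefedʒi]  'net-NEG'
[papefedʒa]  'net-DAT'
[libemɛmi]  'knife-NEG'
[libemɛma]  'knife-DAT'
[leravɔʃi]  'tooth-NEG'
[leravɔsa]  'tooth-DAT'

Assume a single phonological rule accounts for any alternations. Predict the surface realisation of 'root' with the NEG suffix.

In [benaladʒi] and [benalaga] the final segment of 'star' alternates: [dʒ] ~ [g].
The stem 'net' ([papefedʒi], [papefedʒa]) shows [dʒ] unchanged in both environments, so [dʒ] cannot be basic with [g] derived before the DAT suffix.
So /g/ is underlying, and a rule of palatalization before a front vowel — /g/ and /s/ become palato-alveolar [dʒ] and [ʃ] before a front vowel — gives [dʒ].
The one attested form of 'root', [pavɛpega], shows underlying /pavɛpeg/. Applying the same rule before a front vowel gives [pavɛpedʒi].

[pavɛpedʒi]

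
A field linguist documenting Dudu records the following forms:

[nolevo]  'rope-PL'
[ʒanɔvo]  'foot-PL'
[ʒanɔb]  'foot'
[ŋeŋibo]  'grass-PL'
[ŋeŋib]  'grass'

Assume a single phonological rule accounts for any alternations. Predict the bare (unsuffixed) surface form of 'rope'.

[noleb]

'foot' shows [v] ~ [b] at the end of the stem ([ʒanɔvo] vs [ʒanɔb]).
If /b/ were underlying and a rule turned it into [v] before the PL suffix, 'grass' would also alternate; but it has [b] in both [ŋeŋibo] and [ŋeŋib].
Therefore /v/ is basic and [b] is derived by word-final hardening (voiced fricatives become stops word-finally).
From [nolevo] the stem 'rope' is /nolev/; word-finally this yields [noleb].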